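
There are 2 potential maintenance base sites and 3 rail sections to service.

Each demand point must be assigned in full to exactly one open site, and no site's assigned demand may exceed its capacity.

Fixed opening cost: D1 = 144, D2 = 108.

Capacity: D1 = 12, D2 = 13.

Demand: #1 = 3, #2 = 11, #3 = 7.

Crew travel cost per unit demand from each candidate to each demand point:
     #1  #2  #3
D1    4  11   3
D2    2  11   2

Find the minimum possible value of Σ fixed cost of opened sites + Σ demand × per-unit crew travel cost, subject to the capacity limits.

Open {D1, D2}; cheapest assignment that respects the capacities:
  D1 (cap 12, load 11): #2 — cost 11×11 = 121
  D2 (cap 13, load 10): #1, #3 — cost 3×2 + 7×2 = 20
  Shipping 141, fixed 252 → total 393.
  Any other capacity-feasible assignment to {D1, D2} ships for at least 141.
Total demand is 21 and no other set of sites has combined capacity ≥ 21, so {D1, D2} is the only feasible choice of open sites. Minimum: 393.

393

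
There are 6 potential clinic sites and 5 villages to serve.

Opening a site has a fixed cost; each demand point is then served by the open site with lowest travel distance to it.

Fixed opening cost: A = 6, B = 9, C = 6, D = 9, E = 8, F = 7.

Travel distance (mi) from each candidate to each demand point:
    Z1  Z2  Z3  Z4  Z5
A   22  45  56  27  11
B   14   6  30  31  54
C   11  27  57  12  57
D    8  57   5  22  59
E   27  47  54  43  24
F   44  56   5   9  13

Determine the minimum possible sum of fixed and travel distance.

Open {B, F}: assign each demand point to its cheapest open site.
  Z1→B 14, Z2→B 6, Z3→F 5, Z4→F 9, Z5→F 13
  travel distance 47, fixed 16 → total 63.
Compare {B, C, F}: travel distance 44 + fixed 22 = 66.
Compare {B, D, F}: travel distance 41 + fixed 25 = 66.
Compare {A, B, F}: travel distance 45 + fixed 22 = 67.
All other subsets cost ≥ 66. Minimum total cost: 63.

63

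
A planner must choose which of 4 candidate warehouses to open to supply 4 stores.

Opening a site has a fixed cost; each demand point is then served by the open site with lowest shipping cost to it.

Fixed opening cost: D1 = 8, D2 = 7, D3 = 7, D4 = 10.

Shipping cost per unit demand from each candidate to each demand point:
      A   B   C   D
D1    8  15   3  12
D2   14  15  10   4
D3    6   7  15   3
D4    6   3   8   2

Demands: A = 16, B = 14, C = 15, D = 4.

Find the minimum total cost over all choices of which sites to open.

Open {D1, D4}: assign each demand point to its cheapest open site.
  A→D4 16×6=96, B→D4 14×3=42, C→D1 15×3=45, D→D4 4×2=8
  shipping cost 191, fixed 18 → total 209.
Compare {D1, D2, D4}: shipping cost 191 + fixed 25 = 216.
Compare {D1, D3, D4}: shipping cost 191 + fixed 25 = 216.
Compare {D1, D2, D3, D4}: shipping cost 191 + fixed 32 = 223.
All other subsets cost ≥ 216. Minimum total cost: 209.

209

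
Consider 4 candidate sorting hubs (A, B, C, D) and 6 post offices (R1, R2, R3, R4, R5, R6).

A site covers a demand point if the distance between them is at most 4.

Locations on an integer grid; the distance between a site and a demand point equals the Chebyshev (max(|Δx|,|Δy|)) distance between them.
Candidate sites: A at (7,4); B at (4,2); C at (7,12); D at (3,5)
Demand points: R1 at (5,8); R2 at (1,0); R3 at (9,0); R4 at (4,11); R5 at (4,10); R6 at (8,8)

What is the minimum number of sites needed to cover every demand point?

Coverage sets (demand points within 4 of each site):
  A: {R1, R3, R6}
  B: {R2}
  C: {R1, R4, R5, R6}
  D: {R1}
No 2 sites suffice: every size-2 union leaves at least one demand point uncovered.
But {A, B, C} covers everything, so the minimum is 3.

3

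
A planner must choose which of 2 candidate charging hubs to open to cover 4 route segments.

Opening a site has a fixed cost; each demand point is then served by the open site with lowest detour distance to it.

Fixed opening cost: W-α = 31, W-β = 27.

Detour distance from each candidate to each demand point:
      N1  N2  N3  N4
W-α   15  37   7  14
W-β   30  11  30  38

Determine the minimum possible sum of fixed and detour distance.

104

Open {W-α}: assign each demand point to its cheapest open site.
  N1→W-α 15, N2→W-α 37, N3→W-α 7, N4→W-α 14
  detour distance 73, fixed 31 → total 104.
Compare {W-α, W-β}: detour distance 47 + fixed 58 = 105.
Compare {W-β}: detour distance 109 + fixed 27 = 136.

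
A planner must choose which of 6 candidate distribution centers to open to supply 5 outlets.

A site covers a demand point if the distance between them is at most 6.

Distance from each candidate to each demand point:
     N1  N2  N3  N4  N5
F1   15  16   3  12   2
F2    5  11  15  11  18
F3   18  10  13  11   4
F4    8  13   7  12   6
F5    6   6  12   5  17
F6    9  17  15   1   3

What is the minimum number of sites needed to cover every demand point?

Coverage sets (demand points within 6 of each site):
  F1: {N3, N5}
  F2: {N1}
  F3: {N5}
  F4: {N5}
  F5: {N1, N2, N4}
  F6: {N4, N5}
No single site covers all 5 demand points.
But {F1, F5} covers everything, so the minimum is 2.

2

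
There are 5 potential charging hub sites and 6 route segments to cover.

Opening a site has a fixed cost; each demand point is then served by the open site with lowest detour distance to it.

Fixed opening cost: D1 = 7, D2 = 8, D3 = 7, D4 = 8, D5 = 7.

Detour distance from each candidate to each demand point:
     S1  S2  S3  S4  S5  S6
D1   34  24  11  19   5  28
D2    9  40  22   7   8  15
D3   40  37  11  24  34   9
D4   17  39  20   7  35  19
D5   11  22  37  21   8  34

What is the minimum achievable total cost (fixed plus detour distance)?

Open {D1, D2}: assign each demand point to its cheapest open site.
  S1→D2 9, S2→D1 24, S3→D1 11, S4→D2 7, S5→D1 5, S6→D2 15
  detour distance 71, fixed 15 → total 86.
Compare {D1, D2, D3}: detour distance 65 + fixed 22 = 87.
Compare {D2, D3, D5}: detour distance 66 + fixed 22 = 88.
Compare {D3, D4, D5}: detour distance 68 + fixed 22 = 90.
All other subsets cost ≥ 87. Minimum total cost: 86.

86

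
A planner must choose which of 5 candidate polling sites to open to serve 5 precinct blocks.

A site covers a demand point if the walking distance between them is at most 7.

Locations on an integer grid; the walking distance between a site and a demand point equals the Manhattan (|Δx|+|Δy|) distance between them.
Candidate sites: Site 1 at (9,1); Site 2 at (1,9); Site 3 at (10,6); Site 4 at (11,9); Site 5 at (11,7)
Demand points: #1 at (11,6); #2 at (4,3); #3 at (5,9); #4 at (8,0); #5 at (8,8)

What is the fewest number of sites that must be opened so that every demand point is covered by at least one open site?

2

Coverage sets (demand points within 7 of each site):
  Site 1: {#1, #2, #4}
  Site 2: {#3}
  Site 3: {#1, #5}
  Site 4: {#1, #3, #5}
  Site 5: {#1, #5}
No single site covers all 5 demand points.
But {Site 1, Site 4} covers everything, so the minimum is 2.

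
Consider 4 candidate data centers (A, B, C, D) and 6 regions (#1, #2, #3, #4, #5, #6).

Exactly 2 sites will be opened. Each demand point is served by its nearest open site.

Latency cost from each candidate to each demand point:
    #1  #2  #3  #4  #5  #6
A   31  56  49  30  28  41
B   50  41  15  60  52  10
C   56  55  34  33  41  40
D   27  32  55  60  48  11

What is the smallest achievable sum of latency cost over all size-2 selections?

155

Open {A, B}.
  #1→A 31, #2→B 41, #3→B 15, #4→A 30, #5→A 28, #6→B 10  ⇒ total 155.
Compare {A, D}: total 177.
Compare {C, D}: total 178.
No size-2 selection does better; minimum is 155.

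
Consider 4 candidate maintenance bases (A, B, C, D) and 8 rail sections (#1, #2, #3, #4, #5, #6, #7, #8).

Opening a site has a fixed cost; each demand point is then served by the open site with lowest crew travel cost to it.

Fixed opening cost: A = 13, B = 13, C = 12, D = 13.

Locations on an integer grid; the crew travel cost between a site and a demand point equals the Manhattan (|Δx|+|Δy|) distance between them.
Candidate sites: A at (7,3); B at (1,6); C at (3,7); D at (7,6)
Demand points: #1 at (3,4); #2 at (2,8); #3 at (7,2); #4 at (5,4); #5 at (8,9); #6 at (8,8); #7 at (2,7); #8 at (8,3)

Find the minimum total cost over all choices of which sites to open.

Open {A, C}: assign each demand point to its cheapest open site.
  #1→C 3, #2→C 2, #3→A 1, #4→A 3, #5→A 7, #6→A 6, #7→C 1, #8→A 1
  crew travel cost 24, fixed 25 → total 49.
Compare {C, D}: crew travel cost 25 + fixed 25 = 50.
Compare {D}: crew travel cost 38 + fixed 13 = 51.
Compare {A, B}: crew travel cost 27 + fixed 26 = 53.
All other subsets cost ≥ 50. Minimum total cost: 49.

49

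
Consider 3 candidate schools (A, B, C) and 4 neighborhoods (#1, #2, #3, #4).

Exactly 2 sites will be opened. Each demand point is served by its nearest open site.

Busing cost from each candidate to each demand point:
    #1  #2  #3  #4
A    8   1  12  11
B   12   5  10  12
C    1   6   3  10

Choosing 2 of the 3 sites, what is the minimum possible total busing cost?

15

Open {A, C}.
  #1→C 1, #2→A 1, #3→C 3, #4→C 10  ⇒ total 15.
Compare {B, C}: total 19.
Compare {A, B}: total 30.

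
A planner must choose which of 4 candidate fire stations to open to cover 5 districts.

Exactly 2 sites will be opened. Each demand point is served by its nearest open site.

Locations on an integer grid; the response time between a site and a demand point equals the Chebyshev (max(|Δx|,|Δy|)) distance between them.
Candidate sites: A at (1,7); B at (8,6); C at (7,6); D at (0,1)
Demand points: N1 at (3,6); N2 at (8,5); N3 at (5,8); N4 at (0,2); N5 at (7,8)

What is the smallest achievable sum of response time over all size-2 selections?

Open {C, D}.
  N1→C 4, N2→C 1, N3→C 2, N4→D 1, N5→C 2  ⇒ total 10.
Compare {A, C}: total 12.
Compare {B, D}: total 12.
No size-2 selection does better; minimum is 10.

10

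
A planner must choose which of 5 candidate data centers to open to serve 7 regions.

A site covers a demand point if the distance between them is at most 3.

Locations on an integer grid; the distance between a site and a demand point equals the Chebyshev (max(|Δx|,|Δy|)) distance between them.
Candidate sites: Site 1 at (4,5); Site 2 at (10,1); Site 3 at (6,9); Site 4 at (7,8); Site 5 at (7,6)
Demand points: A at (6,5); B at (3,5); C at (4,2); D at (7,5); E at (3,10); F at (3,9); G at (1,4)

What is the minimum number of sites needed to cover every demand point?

2

Coverage sets (demand points within 3 of each site):
  Site 1: {A, B, C, D, G}
  Site 2: {}
  Site 3: {E, F}
  Site 4: {A, D}
  Site 5: {A, D}
No single site covers all 7 demand points.
But {Site 1, Site 3} covers everything, so the minimum is 2.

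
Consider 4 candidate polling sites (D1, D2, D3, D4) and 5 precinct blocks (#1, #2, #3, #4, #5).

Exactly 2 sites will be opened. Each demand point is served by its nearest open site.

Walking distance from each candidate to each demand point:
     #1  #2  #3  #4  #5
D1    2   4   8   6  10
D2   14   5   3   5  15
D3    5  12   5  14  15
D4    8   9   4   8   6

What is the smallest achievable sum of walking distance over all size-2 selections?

Open {D1, D4}.
  #1→D1 2, #2→D1 4, #3→D4 4, #4→D1 6, #5→D4 6  ⇒ total 22.
Compare {D1, D2}: total 24.
Compare {D1, D3}: total 27.
No size-2 selection does better; minimum is 22.

22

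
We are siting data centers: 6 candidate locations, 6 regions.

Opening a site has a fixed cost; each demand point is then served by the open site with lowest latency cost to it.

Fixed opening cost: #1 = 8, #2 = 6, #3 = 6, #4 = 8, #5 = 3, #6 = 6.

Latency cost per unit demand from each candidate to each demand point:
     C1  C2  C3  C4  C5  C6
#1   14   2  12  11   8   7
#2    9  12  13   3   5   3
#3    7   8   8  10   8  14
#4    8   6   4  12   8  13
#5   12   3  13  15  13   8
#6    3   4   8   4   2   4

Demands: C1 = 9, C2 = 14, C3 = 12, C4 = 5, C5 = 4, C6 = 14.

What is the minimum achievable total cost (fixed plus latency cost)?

Open {#1, #2, #4, #6}: assign each demand point to its cheapest open site.
  C1→#6 9×3=27, C2→#1 14×2=28, C3→#4 12×4=48, C4→#2 5×3=15, C5→#6 4×2=8, C6→#2 14×3=42
  latency cost 168, fixed 28 → total 196.
Compare {#1, #2, #4, #5, #6}: latency cost 168 + fixed 31 = 199.
Compare {#1, #2, #3, #4, #6}: latency cost 168 + fixed 34 = 202.
Compare {#2, #4, #5, #6}: latency cost 182 + fixed 23 = 205.
All other subsets cost ≥ 199. Minimum total cost: 196.

196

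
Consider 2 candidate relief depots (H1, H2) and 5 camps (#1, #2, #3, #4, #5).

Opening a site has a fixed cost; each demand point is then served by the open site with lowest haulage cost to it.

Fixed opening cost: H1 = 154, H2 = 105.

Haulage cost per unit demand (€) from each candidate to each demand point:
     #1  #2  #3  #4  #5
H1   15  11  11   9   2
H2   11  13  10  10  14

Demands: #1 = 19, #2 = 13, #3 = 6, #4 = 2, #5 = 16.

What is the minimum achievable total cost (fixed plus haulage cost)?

Open {H1}: assign each demand point to its cheapest open site.
  #1→H1 19×15=285, #2→H1 13×11=143, #3→H1 6×11=66, #4→H1 2×9=18, #5→H1 16×2=32
  haulage cost 544, fixed 154 → total 698.
Compare {H1, H2}: haulage cost 462 + fixed 259 = 721.
Compare {H2}: haulage cost 682 + fixed 105 = 787.

698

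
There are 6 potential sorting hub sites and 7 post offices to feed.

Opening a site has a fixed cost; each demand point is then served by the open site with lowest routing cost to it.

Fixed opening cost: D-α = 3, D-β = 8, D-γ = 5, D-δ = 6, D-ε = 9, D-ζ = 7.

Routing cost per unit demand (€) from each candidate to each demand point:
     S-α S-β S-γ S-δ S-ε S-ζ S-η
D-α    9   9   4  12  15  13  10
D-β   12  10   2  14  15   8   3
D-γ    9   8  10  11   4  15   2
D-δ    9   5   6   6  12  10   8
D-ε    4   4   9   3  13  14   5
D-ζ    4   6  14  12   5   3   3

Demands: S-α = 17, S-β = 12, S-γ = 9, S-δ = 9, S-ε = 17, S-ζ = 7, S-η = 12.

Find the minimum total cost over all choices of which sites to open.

303

Open {D-β, D-γ, D-ε, D-ζ}: assign each demand point to its cheapest open site.
  S-α→D-ε 17×4=68, S-β→D-ε 12×4=48, S-γ→D-β 9×2=18, S-δ→D-ε 9×3=27, S-ε→D-γ 17×4=68, S-ζ→D-ζ 7×3=21, S-η→D-γ 12×2=24
  routing cost 274, fixed 29 → total 303.
Compare {D-α, D-β, D-γ, D-ε, D-ζ}: routing cost 274 + fixed 32 = 306.
Compare {D-β, D-γ, D-δ, D-ε, D-ζ}: routing cost 274 + fixed 35 = 309.
Compare {D-α, D-β, D-γ, D-δ, D-ε, D-ζ}: routing cost 274 + fixed 38 = 312.
All other subsets cost ≥ 306. Minimum total cost: 303.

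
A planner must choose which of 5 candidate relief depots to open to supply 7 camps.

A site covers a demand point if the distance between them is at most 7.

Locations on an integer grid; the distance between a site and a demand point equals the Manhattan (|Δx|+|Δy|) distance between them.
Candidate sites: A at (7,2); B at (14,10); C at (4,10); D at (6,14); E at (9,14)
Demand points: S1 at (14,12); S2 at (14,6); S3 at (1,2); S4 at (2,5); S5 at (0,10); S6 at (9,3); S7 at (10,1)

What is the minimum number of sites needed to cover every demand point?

Coverage sets (demand points within 7 of each site):
  A: {S3, S6, S7}
  B: {S1, S2}
  C: {S4, S5}
  D: {}
  E: {S1}
No 2 sites suffice: every size-2 union leaves at least one demand point uncovered.
But {A, B, C} covers everything, so the minimum is 3.

3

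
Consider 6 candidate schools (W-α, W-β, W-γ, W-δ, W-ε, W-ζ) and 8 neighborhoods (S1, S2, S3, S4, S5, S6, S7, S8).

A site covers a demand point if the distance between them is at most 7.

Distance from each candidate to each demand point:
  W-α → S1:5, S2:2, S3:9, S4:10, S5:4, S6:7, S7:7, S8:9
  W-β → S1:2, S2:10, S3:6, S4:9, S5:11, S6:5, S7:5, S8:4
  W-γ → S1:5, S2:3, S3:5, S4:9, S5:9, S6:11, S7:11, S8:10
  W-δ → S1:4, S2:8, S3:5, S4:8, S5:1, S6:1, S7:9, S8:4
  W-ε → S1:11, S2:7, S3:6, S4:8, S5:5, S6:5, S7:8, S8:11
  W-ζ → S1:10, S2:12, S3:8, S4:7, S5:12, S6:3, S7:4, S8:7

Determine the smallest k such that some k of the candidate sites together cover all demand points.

Coverage sets (demand points within 7 of each site):
  W-α: {S1, S2, S5, S6, S7}
  W-β: {S1, S3, S6, S7, S8}
  W-γ: {S1, S2, S3}
  W-δ: {S1, S3, S5, S6, S8}
  W-ε: {S2, S3, S5, S6}
  W-ζ: {S4, S6, S7, S8}
No 2 sites suffice: every size-2 union leaves at least one demand point uncovered.
But {W-α, W-β, W-ζ} covers everything, so the minimum is 3.

3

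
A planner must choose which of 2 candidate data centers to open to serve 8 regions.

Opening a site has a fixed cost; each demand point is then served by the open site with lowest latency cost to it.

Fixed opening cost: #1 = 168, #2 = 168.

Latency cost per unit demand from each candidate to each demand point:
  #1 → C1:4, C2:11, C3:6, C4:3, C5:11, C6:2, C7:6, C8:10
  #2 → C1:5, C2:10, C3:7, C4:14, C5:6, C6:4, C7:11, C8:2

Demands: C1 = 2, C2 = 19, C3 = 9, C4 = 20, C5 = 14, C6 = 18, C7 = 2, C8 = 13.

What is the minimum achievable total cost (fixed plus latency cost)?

806

Open {#1, #2}: assign each demand point to its cheapest open site.
  C1→#1 2×4=8, C2→#2 19×10=190, C3→#1 9×6=54, C4→#1 20×3=60, C5→#2 14×6=84, C6→#1 18×2=36, C7→#1 2×6=12, C8→#2 13×2=26
  latency cost 470, fixed 336 → total 806.
Compare {#1}: latency cost 663 + fixed 168 = 831.
Compare {#2}: latency cost 747 + fixed 168 = 915.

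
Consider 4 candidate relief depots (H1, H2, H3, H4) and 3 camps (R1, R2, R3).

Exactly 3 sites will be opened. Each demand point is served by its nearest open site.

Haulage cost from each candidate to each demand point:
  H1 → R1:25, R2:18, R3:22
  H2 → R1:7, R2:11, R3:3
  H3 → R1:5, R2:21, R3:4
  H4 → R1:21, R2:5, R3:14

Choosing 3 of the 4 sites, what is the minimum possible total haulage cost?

Open {H2, H3, H4}.
  R1→H3 5, R2→H4 5, R3→H2 3  ⇒ total 13.
Compare {H1, H3, H4}: total 14.
Compare {H1, H2, H4}: total 15.
No size-3 selection does better; minimum is 13.

13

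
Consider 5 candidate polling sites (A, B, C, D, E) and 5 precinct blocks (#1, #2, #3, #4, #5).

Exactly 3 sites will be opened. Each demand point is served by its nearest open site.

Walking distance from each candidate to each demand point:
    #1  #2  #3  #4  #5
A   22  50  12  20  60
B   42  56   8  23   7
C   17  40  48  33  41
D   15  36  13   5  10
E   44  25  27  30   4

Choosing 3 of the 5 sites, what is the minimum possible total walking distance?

57

Open {B, D, E}.
  #1→D 15, #2→E 25, #3→B 8, #4→D 5, #5→E 4  ⇒ total 57.
Compare {A, D, E}: total 61.
Compare {C, D, E}: total 62.
No size-3 selection does better; minimum is 57.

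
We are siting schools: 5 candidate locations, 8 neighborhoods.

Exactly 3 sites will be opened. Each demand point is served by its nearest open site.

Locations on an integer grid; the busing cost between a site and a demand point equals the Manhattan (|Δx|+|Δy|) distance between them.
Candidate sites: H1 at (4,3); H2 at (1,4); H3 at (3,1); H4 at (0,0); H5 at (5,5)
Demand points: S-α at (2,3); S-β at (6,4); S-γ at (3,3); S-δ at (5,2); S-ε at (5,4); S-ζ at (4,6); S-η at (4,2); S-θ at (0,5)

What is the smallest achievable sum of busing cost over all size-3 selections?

Open {H1, H2, H5}.
  S-α→H1 2, S-β→H5 2, S-γ→H1 1, S-δ→H1 2, S-ε→H5 1, S-ζ→H5 2, S-η→H1 1, S-θ→H2 2  ⇒ total 13.
Compare {H1, H2, H3}: total 16.
Compare {H1, H2, H4}: total 16.
No size-3 selection does better; minimum is 13.

13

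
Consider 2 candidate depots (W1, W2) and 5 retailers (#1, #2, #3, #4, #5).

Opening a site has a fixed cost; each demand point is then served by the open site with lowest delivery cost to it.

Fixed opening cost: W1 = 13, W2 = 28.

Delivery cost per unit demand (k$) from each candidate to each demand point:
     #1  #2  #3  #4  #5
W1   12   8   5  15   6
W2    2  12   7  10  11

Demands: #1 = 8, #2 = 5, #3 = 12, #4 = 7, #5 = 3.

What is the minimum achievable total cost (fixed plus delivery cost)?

Open {W1, W2}: assign each demand point to its cheapest open site.
  #1→W2 8×2=16, #2→W1 5×8=40, #3→W1 12×5=60, #4→W2 7×10=70, #5→W1 3×6=18
  delivery cost 204, fixed 41 → total 245.
Compare {W2}: delivery cost 263 + fixed 28 = 291.
Compare {W1}: delivery cost 319 + fixed 13 = 332.

245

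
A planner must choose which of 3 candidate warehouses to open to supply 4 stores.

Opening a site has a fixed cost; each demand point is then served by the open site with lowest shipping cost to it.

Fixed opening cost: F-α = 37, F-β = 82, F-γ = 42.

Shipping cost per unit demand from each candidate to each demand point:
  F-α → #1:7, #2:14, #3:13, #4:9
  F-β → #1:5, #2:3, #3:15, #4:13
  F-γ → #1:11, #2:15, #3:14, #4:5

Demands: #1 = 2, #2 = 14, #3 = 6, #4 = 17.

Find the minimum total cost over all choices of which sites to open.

345

Open {F-β, F-γ}: assign each demand point to its cheapest open site.
  #1→F-β 2×5=10, #2→F-β 14×3=42, #3→F-γ 6×14=84, #4→F-γ 17×5=85
  shipping cost 221, fixed 124 → total 345.
Compare {F-α, F-β, F-γ}: shipping cost 215 + fixed 161 = 376.
Compare {F-α, F-β}: shipping cost 283 + fixed 119 = 402.
Compare {F-γ}: shipping cost 401 + fixed 42 = 443.
All other subsets cost ≥ 376. Minimum total cost: 345.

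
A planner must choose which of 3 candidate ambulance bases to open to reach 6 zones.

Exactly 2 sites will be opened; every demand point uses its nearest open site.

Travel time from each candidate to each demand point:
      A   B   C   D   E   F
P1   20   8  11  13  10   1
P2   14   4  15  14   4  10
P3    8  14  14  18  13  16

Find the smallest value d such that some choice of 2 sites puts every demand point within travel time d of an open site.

Open {P1, P3}.
  Farthest demand point is D at travel time 13 (to P1); all others are ≤ 13.
With {P1, P2} the worst case is 14.
With {P2, P3} the worst case is 14.
No size-2 selection achieves below 13.

13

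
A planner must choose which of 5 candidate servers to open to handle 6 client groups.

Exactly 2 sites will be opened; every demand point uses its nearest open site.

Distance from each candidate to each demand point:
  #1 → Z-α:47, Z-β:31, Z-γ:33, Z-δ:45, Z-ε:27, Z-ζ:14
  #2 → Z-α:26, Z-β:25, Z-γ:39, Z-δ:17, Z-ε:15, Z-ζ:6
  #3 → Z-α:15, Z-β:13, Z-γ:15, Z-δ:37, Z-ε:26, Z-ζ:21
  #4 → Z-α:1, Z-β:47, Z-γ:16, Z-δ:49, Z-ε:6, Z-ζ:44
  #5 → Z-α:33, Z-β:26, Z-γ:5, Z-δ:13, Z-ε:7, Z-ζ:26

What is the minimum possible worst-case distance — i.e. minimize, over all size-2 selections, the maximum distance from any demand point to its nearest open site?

17

Open {#2, #3}.
  Farthest demand point is Z-δ at distance 17 (to #2); all others are ≤ 17.
With {#3, #5} the worst case is 21.
With {#2, #4} the worst case is 25.
No size-2 selection achieves below 17.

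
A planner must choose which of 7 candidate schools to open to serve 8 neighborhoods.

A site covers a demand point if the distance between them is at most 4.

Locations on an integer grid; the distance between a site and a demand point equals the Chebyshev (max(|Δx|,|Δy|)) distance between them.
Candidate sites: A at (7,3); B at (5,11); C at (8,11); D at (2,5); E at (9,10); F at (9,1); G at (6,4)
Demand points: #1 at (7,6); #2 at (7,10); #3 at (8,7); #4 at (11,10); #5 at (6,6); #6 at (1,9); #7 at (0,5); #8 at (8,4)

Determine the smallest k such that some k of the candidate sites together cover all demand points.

3

Coverage sets (demand points within 4 of each site):
  A: {#1, #3, #5, #8}
  B: {#2, #3, #6}
  C: {#2, #3, #4}
  D: {#5, #6, #7}
  E: {#1, #2, #3, #4, #5}
  F: {#8}
  G: {#1, #3, #5, #8}
No 2 sites suffice: every size-2 union leaves at least one demand point uncovered.
But {A, C, D} covers everything, so the minimum is 3.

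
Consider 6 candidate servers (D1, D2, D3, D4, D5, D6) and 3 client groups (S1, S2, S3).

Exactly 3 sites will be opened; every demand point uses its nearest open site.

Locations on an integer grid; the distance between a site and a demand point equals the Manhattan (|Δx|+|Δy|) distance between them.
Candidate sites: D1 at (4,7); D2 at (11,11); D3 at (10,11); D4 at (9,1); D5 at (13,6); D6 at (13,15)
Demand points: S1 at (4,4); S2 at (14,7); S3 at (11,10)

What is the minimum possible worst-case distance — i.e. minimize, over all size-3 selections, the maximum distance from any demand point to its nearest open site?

Open {D1, D2, D5}.
  Farthest demand point is S1 at distance 3 (to D1); all others are ≤ 3.
With {D1, D3, D5} the worst case is 3.
With {D1, D4, D5} the worst case is 6.
No size-3 selection achieves below 3.

3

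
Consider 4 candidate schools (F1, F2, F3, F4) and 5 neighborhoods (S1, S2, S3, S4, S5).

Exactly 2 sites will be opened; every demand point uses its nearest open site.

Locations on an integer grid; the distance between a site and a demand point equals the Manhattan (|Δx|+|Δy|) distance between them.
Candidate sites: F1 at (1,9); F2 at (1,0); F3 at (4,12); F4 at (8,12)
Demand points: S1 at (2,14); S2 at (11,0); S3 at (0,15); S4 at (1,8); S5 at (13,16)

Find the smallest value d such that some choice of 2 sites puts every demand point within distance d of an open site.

Open {F2, F4}.
  Farthest demand point is S3 at distance 11 (to F4); all others are ≤ 11.
With {F2, F3} the worst case is 13.
With {F1, F4} the worst case is 15.
No size-2 selection achieves below 11.

11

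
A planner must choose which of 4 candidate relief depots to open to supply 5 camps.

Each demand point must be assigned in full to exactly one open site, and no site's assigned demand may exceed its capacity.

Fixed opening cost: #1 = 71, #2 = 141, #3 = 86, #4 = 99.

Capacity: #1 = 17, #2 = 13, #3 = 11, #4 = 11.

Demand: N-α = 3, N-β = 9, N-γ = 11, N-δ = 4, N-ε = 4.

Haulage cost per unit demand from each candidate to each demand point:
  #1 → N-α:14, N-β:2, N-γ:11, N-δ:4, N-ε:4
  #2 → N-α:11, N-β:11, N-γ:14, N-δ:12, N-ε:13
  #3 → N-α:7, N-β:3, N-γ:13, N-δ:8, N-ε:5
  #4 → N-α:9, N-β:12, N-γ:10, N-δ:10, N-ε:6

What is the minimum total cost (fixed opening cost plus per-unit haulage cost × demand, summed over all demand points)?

Open {#1, #3, #4}; cheapest assignment that respects the capacities:
  #1 (cap 17, load 17): N-β, N-δ, N-ε — cost 9×2 + 4×4 + 4×4 = 50
  #3 (cap 11, load 3): N-α — cost 3×7 = 21
  #4 (cap 11, load 11): N-γ — cost 11×10 = 110
  Shipping 181, fixed 256 → total 437.
  Any other capacity-feasible assignment to {#1, #3, #4} ships for at least 181.
Compare {#1, #2, #4}: its best feasible assignment gives total 504.
Compare {#1, #2, #3}: its best feasible assignment gives total 523.
Every other set of open sites that can feasibly serve all demand totals ≥ 504 even under its best assignment. Minimum: 437.

437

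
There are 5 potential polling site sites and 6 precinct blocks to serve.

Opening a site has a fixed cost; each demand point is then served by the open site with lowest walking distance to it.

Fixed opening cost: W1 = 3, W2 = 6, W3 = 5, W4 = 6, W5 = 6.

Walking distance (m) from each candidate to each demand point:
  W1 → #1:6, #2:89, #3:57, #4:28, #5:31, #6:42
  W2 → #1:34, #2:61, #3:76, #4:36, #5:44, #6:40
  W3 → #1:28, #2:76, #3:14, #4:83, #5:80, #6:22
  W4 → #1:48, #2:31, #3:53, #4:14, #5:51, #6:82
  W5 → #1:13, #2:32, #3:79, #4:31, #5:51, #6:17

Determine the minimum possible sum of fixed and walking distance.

Open {W1, W3, W4}: assign each demand point to its cheapest open site.
  #1→W1 6, #2→W4 31, #3→W3 14, #4→W4 14, #5→W1 31, #6→W3 22
  walking distance 118, fixed 14 → total 132.
Compare {W1, W3, W4, W5}: walking distance 113 + fixed 20 = 133.
Compare {W1, W2, W3, W4}: walking distance 118 + fixed 20 = 138.
Compare {W1, W2, W3, W4, W5}: walking distance 113 + fixed 26 = 139.
All other subsets cost ≥ 133. Minimum total cost: 132.

132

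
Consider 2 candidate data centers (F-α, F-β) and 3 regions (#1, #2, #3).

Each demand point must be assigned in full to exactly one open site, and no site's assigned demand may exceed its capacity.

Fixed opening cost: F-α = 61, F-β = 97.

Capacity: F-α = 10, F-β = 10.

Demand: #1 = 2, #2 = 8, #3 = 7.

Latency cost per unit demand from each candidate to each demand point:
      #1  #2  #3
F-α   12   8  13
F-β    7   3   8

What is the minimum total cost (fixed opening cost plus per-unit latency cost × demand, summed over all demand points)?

Open {F-α, F-β}; cheapest assignment that respects the capacities:
  F-α (cap 10, load 7): #3 — cost 7×13 = 91
  F-β (cap 10, load 10): #1, #2 — cost 2×7 + 8×3 = 38
  Shipping 129, fixed 158 → total 287.
  Any other capacity-feasible assignment to {F-α, F-β} ships for at least 129.
Total demand is 17 and no other set of sites has combined capacity ≥ 17, so {F-α, F-β} is the only feasible choice of open sites. Minimum: 287.

287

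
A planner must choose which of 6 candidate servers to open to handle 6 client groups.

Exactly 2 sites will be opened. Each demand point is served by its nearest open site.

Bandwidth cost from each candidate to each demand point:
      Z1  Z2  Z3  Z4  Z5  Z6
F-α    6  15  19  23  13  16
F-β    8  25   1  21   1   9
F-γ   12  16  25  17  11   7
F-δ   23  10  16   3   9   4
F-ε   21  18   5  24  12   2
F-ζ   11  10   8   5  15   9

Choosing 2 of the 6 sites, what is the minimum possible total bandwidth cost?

27

Open {F-β, F-δ}.
  Z1→F-β 8, Z2→F-δ 10, Z3→F-β 1, Z4→F-δ 3, Z5→F-β 1, Z6→F-δ 4  ⇒ total 27.
Compare {F-β, F-ζ}: total 34.
Compare {F-δ, F-ζ}: total 45.
No size-2 selection does better; minimum is 27.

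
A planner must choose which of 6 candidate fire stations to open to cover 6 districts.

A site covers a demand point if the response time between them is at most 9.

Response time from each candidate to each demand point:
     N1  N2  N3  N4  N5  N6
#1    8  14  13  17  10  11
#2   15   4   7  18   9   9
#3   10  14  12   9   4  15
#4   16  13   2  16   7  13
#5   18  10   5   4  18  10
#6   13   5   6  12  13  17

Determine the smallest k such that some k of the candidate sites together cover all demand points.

Coverage sets (demand points within 9 of each site):
  #1: {N1}
  #2: {N2, N3, N5, N6}
  #3: {N4, N5}
  #4: {N3, N5}
  #5: {N3, N4}
  #6: {N2, N3}
No 2 sites suffice: every size-2 union leaves at least one demand point uncovered.
But {#1, #2, #3} covers everything, so the minimum is 3.

3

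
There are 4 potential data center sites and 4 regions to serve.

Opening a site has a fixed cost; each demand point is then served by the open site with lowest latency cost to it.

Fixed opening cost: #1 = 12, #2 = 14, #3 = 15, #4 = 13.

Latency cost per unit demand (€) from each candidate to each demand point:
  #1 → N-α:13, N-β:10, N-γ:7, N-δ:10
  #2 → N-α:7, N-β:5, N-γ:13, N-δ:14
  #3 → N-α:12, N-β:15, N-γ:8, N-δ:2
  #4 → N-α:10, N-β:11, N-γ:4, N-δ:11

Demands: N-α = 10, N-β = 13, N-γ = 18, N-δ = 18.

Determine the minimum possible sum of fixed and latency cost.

285

Open {#2, #3, #4}: assign each demand point to its cheapest open site.
  N-α→#2 10×7=70, N-β→#2 13×5=65, N-γ→#4 18×4=72, N-δ→#3 18×2=36
  latency cost 243, fixed 42 → total 285.
Compare {#1, #2, #3, #4}: latency cost 243 + fixed 54 = 297.
Compare {#1, #2, #3}: latency cost 297 + fixed 41 = 338.
Compare {#2, #3}: latency cost 315 + fixed 29 = 344.
All other subsets cost ≥ 297. Minimum total cost: 285.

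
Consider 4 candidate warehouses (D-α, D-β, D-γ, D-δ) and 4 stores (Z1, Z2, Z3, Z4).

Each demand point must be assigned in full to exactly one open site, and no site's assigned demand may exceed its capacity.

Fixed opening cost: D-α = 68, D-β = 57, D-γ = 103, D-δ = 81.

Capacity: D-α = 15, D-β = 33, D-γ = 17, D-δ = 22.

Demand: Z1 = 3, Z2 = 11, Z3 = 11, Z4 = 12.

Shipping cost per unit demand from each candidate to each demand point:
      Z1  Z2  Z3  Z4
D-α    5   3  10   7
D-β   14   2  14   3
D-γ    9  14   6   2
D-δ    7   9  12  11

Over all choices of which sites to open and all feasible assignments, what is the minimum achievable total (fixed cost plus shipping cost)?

Open {D-α, D-β}; cheapest assignment that respects the capacities:
  D-α (cap 15, load 14): Z1, Z3 — cost 3×5 + 11×10 = 125
  D-β (cap 33, load 23): Z2, Z4 — cost 11×2 + 12×3 = 58
  Shipping 183, fixed 125 → total 308.
  Any other capacity-feasible assignment to {D-α, D-β} ships for at least 183.
Compare {D-β, D-γ}: its best feasible assignment gives total 311.
Compare {D-β, D-δ}: its best feasible assignment gives total 349.
Every other set of open sites that can feasibly serve all demand totals ≥ 311 even under its best assignment. Minimum: 308.

308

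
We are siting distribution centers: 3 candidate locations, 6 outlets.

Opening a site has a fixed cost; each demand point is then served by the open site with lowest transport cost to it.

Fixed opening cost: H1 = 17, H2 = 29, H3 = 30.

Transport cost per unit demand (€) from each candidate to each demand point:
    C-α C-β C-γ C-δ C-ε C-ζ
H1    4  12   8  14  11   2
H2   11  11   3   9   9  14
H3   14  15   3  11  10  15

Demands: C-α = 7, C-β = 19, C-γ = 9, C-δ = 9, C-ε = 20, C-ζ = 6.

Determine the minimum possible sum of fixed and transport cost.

583

Open {H1, H2}: assign each demand point to its cheapest open site.
  C-α→H1 7×4=28, C-β→H2 19×11=209, C-γ→H2 9×3=27, C-δ→H2 9×9=81, C-ε→H2 20×9=180, C-ζ→H1 6×2=12
  transport cost 537, fixed 46 → total 583.
Compare {H1, H2, H3}: transport cost 537 + fixed 76 = 613.
Compare {H1, H3}: transport cost 594 + fixed 47 = 641.
Compare {H2}: transport cost 658 + fixed 29 = 687.
All other subsets cost ≥ 613. Minimum total cost: 583.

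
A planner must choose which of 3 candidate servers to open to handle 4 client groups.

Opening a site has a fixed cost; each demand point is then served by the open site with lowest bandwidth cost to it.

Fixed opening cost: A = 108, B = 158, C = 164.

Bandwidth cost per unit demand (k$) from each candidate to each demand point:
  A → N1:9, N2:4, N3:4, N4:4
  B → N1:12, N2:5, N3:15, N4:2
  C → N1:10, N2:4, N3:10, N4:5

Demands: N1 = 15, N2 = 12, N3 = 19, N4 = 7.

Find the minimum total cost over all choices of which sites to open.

395

Open {A}: assign each demand point to its cheapest open site.
  N1→A 15×9=135, N2→A 12×4=48, N3→A 19×4=76, N4→A 7×4=28
  bandwidth cost 287, fixed 108 → total 395.
Compare {A, B}: bandwidth cost 273 + fixed 266 = 539.
Compare {A, C}: bandwidth cost 287 + fixed 272 = 559.
Compare {C}: bandwidth cost 423 + fixed 164 = 587.
All other subsets cost ≥ 539. Minimum total cost: 395.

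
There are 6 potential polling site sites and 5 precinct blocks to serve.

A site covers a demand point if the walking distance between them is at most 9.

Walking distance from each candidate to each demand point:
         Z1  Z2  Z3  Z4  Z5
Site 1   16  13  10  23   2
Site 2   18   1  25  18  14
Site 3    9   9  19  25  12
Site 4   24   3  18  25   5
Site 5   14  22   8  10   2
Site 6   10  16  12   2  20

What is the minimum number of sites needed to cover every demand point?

3

Coverage sets (demand points within 9 of each site):
  Site 1: {Z5}
  Site 2: {Z2}
  Site 3: {Z1, Z2}
  Site 4: {Z2, Z5}
  Site 5: {Z3, Z5}
  Site 6: {Z4}
No 2 sites suffice: every size-2 union leaves at least one demand point uncovered.
But {Site 3, Site 5, Site 6} covers everything, so the minimum is 3.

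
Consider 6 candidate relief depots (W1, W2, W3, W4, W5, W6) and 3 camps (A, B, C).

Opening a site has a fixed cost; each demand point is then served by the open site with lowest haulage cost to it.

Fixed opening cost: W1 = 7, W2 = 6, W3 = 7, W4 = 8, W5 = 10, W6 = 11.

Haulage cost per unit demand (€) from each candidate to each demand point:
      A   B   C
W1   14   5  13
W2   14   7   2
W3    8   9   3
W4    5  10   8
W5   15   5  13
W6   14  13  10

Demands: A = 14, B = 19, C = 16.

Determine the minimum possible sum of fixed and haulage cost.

218

Open {W1, W2, W4}: assign each demand point to its cheapest open site.
  A→W4 14×5=70, B→W1 19×5=95, C→W2 16×2=32
  haulage cost 197, fixed 21 → total 218.
Compare {W2, W4, W5}: haulage cost 197 + fixed 24 = 221.
Compare {W1, W2, W3, W4}: haulage cost 197 + fixed 28 = 225.
Compare {W1, W2, W4, W5}: haulage cost 197 + fixed 31 = 228.
All other subsets cost ≥ 221. Minimum total cost: 218.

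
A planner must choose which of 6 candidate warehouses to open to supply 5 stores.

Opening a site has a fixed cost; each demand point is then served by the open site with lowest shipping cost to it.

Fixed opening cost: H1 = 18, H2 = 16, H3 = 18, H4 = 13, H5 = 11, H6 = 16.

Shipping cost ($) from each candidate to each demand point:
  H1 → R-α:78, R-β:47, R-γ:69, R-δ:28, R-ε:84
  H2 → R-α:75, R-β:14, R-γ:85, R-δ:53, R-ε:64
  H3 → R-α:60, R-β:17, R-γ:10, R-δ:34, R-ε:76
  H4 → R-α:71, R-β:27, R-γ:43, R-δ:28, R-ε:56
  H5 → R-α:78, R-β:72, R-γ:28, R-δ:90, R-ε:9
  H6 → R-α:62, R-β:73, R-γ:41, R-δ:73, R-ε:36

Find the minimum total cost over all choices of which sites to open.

159

Open {H3, H5}: assign each demand point to its cheapest open site.
  R-α→H3 60, R-β→H3 17, R-γ→H3 10, R-δ→H3 34, R-ε→H5 9
  shipping cost 130, fixed 29 → total 159.
Compare {H3, H4, H5}: shipping cost 124 + fixed 42 = 166.
Compare {H1, H3, H5}: shipping cost 124 + fixed 47 = 171.
Compare {H2, H3, H5}: shipping cost 127 + fixed 45 = 172.
All other subsets cost ≥ 166. Minimum total cost: 159.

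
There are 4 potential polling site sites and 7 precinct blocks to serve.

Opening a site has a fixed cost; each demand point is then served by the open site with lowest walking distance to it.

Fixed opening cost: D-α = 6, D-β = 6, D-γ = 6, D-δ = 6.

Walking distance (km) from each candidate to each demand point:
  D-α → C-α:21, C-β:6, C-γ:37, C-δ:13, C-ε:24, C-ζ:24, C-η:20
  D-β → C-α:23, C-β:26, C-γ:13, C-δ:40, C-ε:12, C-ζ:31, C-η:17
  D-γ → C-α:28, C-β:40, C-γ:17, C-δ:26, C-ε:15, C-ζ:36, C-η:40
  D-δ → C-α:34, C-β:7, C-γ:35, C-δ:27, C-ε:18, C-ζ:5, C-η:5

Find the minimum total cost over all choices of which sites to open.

Open {D-α, D-β, D-δ}: assign each demand point to its cheapest open site.
  C-α→D-α 21, C-β→D-α 6, C-γ→D-β 13, C-δ→D-α 13, C-ε→D-β 12, C-ζ→D-δ 5, C-η→D-δ 5
  walking distance 75, fixed 18 → total 93.
Compare {D-α, D-β, D-γ, D-δ}: walking distance 75 + fixed 24 = 99.
Compare {D-α, D-γ, D-δ}: walking distance 82 + fixed 18 = 100.
Compare {D-β, D-δ}: walking distance 92 + fixed 12 = 104.
All other subsets cost ≥ 99. Minimum total cost: 93.

93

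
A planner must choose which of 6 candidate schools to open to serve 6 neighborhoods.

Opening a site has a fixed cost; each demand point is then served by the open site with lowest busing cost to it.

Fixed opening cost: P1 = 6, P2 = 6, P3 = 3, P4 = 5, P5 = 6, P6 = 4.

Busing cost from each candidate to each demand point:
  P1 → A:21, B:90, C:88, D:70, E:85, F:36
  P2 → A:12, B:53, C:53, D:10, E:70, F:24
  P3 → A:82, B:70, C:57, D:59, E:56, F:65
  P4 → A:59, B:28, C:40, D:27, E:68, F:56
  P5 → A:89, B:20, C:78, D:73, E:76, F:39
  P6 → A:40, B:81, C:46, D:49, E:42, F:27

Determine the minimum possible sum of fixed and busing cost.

169

Open {P2, P4, P5, P6}: assign each demand point to its cheapest open site.
  A→P2 12, B→P5 20, C→P4 40, D→P2 10, E→P6 42, F→P2 24
  busing cost 148, fixed 21 → total 169.
Compare {P2, P5, P6}: busing cost 154 + fixed 16 = 170.
Compare {P2, P4, P6}: busing cost 156 + fixed 15 = 171.
Compare {P2, P3, P4, P5, P6}: busing cost 148 + fixed 24 = 172.
All other subsets cost ≥ 170. Minimum total cost: 169.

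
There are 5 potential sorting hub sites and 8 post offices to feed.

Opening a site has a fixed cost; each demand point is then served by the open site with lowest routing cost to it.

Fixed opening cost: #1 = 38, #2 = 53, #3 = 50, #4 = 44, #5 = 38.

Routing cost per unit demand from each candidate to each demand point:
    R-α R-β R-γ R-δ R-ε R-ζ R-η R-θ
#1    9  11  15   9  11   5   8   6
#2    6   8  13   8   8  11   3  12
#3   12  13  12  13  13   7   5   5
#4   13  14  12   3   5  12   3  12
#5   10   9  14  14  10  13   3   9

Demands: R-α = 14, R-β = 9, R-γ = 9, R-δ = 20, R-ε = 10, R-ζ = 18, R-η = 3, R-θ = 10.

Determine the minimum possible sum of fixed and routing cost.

Open {#1, #2, #4}: assign each demand point to its cheapest open site.
  R-α→#2 14×6=84, R-β→#2 9×8=72, R-γ→#4 9×12=108, R-δ→#4 20×3=60, R-ε→#4 10×5=50, R-ζ→#1 18×5=90, R-η→#2 3×3=9, R-θ→#1 10×6=60
  routing cost 533, fixed 135 → total 668.
Compare {#1, #4}: routing cost 602 + fixed 82 = 684.
Compare {#1, #4, #5}: routing cost 584 + fixed 120 = 704.
Compare {#2, #3, #4}: routing cost 559 + fixed 147 = 706.
All other subsets cost ≥ 684. Minimum total cost: 668.

668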